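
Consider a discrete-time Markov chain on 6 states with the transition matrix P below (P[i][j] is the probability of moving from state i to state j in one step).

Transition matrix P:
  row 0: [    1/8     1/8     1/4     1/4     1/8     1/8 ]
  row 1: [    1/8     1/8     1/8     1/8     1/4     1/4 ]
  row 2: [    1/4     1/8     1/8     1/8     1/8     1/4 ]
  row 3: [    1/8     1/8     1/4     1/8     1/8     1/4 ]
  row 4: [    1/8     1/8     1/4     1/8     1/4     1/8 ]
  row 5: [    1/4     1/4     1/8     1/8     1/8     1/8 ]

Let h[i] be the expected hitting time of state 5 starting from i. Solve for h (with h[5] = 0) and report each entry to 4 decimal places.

h = [5.3310, 4.8150, 4.8045, 4.7387, 5.4156, 0.0000]

First-step conditioning: h[5] = 0; for i ≠ 5, h[i] = 1 + Σ_k P[i][k]·h[k].
  h[0] = 1 + 1/8·h[0] + 1/8·h[1] + 1/4·h[2] + 1/4·h[3] + 1/8·h[4]
  h[1] = 1 + 1/8·h[0] + 1/8·h[1] + 1/8·h[2] + 1/8·h[3] + 1/4·h[4]
  h[2] = 1 + 1/4·h[0] + 1/8·h[1] + 1/8·h[2] + 1/8·h[3] + 1/8·h[4]
  h[3] = 1 + 1/8·h[0] + 1/8·h[1] + 1/4·h[2] + 1/8·h[3] + 1/8·h[4]
  h[4] = 1 + 1/8·h[0] + 1/8·h[1] + 1/4·h[2] + 1/8·h[3] + 1/4·h[4]
Solving the 5×5 linear system over states ≠ 5 gives exactly h = [12096/2269, 32776/6807, 32704/6807, 10752/2269, 12288/2269, 0] (h[5] = 0 is the target).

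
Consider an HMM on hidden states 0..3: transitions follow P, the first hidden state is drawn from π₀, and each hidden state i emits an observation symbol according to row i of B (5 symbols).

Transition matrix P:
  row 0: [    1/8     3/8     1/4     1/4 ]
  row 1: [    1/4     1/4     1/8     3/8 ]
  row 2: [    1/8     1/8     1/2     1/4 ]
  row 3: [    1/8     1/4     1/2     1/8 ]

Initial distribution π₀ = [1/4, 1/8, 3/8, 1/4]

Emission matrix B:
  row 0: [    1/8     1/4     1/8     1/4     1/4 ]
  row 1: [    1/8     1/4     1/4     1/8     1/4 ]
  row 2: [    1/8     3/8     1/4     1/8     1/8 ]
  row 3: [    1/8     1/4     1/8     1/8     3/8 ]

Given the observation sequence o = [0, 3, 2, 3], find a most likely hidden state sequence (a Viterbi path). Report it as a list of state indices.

path = [2, 2, 2, 2]

t=0: δ = [3.125e-02, 1.562e-02, 4.688e-02, 3.125e-02]  (obs o_0=0)
t=1: δ = [1.465e-03, 1.465e-03, 2.930e-03, 1.465e-03]  ψ = [2, 0, 2, 2]  (obs o_1=3)
t=2: δ = [4.578e-05, 1.373e-04, 3.662e-04, 9.155e-05]  ψ = [1, 0, 2, 2]  (obs o_2=2)
t=3: δ = [1.144e-05, 5.722e-06, 2.289e-05, 1.144e-05]  ψ = [2, 2, 2, 2]  (obs o_3=3)
backtrack: best end state = 2; path = [2, 2, 2, 2]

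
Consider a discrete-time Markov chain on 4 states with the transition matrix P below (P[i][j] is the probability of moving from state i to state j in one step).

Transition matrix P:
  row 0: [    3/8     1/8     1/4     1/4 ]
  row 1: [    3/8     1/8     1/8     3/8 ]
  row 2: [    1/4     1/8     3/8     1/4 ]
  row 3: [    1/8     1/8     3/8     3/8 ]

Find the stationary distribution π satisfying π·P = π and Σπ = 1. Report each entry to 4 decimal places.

π = [0.2602, 0.1250, 0.3112, 0.3036]

Balance equations π_j = Σ_i π_i·P[i][j]:
  π_0 = 3/8·π_0 + 3/8·π_1 + 1/4·π_2 + 1/8·π_3
  π_1 = 1/8·π_0 + 1/8·π_1 + 1/8·π_2 + 1/8·π_3
  π_2 = 1/4·π_0 + 1/8·π_1 + 3/8·π_2 + 3/8·π_3
  normalize: π_0 + π_1 + π_2 + π_3 = 1
Solving the linear system gives exactly π = [51/196, 1/8, 61/196, 17/56].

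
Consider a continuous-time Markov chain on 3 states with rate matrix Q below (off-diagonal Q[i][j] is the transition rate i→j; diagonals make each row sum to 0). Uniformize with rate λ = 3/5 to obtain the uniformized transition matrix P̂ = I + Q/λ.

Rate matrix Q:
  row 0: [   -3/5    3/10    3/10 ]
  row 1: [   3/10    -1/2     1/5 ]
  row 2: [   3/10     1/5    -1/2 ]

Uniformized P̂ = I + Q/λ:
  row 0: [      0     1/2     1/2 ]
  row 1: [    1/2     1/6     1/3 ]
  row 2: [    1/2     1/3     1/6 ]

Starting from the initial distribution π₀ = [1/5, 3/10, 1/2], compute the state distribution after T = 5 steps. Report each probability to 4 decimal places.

π = [0.3375, 0.3313, 0.3312]

t=0: π = [0.2000, 0.3000, 0.5000]
t=1: π = [0.4000, 0.3167, 0.2833]
t=2: π = [0.3000, 0.3472, 0.3528]
t=3: π = [0.3500, 0.3255, 0.3245]
t=4: π = [0.3250, 0.3374, 0.3376]
t=5: π = [0.3375, 0.3313, 0.3312]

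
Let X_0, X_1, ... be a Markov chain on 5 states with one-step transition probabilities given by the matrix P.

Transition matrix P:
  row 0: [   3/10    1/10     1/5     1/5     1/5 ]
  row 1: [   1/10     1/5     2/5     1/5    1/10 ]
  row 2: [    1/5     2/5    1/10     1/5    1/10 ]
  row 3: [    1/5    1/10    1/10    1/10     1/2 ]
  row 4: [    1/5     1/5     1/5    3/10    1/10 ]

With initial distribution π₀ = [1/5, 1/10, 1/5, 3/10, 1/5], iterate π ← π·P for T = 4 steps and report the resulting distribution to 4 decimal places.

t=0: π = [0.2000, 0.1000, 0.2000, 0.3000, 0.2000]
t=1: π = [0.2100, 0.1900, 0.1700, 0.1900, 0.2400]
t=2: π = [0.2020, 0.1940, 0.2020, 0.2050, 0.1970]
t=3: π = [0.2008, 0.1997, 0.1981, 0.1992, 0.2022]
t=4: π = [0.2001, 0.1996, 0.2002, 0.2003, 0.1998]

π = [0.2001, 0.1996, 0.2002, 0.2003, 0.1998]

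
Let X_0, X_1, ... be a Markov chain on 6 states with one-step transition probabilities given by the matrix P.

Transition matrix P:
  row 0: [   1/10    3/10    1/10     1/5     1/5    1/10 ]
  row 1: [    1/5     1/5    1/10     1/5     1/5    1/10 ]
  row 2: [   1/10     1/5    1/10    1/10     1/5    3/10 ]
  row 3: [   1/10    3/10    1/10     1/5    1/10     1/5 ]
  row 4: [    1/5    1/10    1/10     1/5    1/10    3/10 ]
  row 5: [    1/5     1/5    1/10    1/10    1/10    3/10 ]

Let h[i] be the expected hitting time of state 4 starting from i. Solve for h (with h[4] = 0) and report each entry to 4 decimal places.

First-step conditioning: h[4] = 0; for i ≠ 4, h[i] = 1 + Σ_k P[i][k]·h[k].
  h[0] = 1 + 1/10·h[0] + 3/10·h[1] + 1/10·h[2] + 1/5·h[3] + 1/10·h[5]
  h[1] = 1 + 1/5·h[0] + 1/5·h[1] + 1/10·h[2] + 1/5·h[3] + 1/10·h[5]
  h[2] = 1 + 1/10·h[0] + 1/5·h[1] + 1/10·h[2] + 1/10·h[3] + 3/10·h[5]
  h[3] = 1 + 1/10·h[0] + 3/10·h[1] + 1/10·h[2] + 1/5·h[3] + 1/5·h[5]
  h[5] = 1 + 1/5·h[0] + 1/5·h[1] + 1/10·h[2] + 1/10·h[3] + 3/10·h[5]
Solving the 5×5 linear system over states ≠ 4 gives exactly h = [900/149, 900/149, 910/149, 1000/149, 0, 1000/149] (h[4] = 0 is the target).

h = [6.0403, 6.0403, 6.1074, 6.7114, 0.0000, 6.7114]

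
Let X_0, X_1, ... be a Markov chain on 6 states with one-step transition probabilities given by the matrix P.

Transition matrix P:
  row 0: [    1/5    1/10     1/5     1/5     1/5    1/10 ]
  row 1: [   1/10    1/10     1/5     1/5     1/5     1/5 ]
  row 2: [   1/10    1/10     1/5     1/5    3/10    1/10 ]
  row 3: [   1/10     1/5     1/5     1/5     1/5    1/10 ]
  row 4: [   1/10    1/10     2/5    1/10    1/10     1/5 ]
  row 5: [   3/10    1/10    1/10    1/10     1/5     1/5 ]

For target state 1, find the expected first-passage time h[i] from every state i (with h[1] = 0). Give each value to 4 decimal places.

First-step conditioning: h[1] = 0; for i ≠ 1, h[i] = 1 + Σ_k P[i][k]·h[k].
  h[0] = 1 + 1/5·h[0] + 1/5·h[2] + 1/5·h[3] + 1/5·h[4] + 1/10·h[5]
  h[2] = 1 + 1/10·h[0] + 1/5·h[2] + 1/5·h[3] + 3/10·h[4] + 1/10·h[5]
  h[3] = 1 + 1/10·h[0] + 1/5·h[2] + 1/5·h[3] + 1/5·h[4] + 1/10·h[5]
  h[4] = 1 + 1/10·h[0] + 2/5·h[2] + 1/10·h[3] + 1/10·h[4] + 1/5·h[5]
  h[5] = 1 + 3/10·h[0] + 1/10·h[2] + 1/10·h[3] + 1/5·h[4] + 1/5·h[5]
Solving the 5×5 linear system over states ≠ 1 gives exactly h = [97300/11349, 0, 97400/11349, 9730/1261, 98300/11349, 10930/1261] (h[1] = 0 is the target).

h = [8.5734, 0.0000, 8.5823, 7.7161, 8.6616, 8.6677]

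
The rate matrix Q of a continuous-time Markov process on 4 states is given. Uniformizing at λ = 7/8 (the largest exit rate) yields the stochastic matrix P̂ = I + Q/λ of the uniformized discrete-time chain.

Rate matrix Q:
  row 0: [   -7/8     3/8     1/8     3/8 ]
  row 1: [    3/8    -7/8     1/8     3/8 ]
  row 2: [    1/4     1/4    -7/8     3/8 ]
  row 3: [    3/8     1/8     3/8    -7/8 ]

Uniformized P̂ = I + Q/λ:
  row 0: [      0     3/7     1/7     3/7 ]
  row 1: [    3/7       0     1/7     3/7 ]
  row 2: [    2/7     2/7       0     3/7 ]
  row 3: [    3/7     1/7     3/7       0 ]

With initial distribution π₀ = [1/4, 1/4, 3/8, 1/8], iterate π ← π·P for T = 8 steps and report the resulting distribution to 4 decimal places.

π = [0.2805, 0.2195, 0.2002, 0.2998]

t=0: π = [0.2500, 0.2500, 0.3750, 0.1250]
t=1: π = [0.2679, 0.2321, 0.1250, 0.3750]
t=2: π = [0.2959, 0.2041, 0.2321, 0.2679]
t=3: π = [0.2686, 0.2314, 0.1862, 0.3138]
t=4: π = [0.2869, 0.2131, 0.2059, 0.2941]
t=5: π = [0.2762, 0.2238, 0.1975, 0.3025]
t=6: π = [0.2820, 0.2180, 0.2011, 0.2989]
t=7: π = [0.2790, 0.2210, 0.1995, 0.3005]
t=8: π = [0.2805, 0.2195, 0.2002, 0.2998]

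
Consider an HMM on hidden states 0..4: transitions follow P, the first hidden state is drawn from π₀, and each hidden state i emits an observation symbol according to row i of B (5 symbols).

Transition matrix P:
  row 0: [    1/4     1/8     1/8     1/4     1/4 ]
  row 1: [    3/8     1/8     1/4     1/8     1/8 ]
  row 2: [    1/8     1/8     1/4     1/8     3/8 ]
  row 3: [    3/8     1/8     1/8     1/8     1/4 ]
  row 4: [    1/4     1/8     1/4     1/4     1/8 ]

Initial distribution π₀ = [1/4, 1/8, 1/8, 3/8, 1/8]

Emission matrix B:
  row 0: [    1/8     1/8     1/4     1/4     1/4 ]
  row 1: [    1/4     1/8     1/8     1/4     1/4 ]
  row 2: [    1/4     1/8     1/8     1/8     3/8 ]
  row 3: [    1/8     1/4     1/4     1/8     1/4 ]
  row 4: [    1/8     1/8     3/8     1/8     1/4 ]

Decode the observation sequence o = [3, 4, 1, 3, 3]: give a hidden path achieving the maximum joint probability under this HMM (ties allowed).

path = [3, 0, 3, 0, 0]

t=0: δ = [6.250e-02, 3.125e-02, 1.562e-02, 4.688e-02, 1.562e-02]  (obs o_0=3)
t=1: δ = [4.395e-03, 1.953e-03, 2.930e-03, 3.906e-03, 3.906e-03]  ψ = [3, 0, 0, 0, 0]  (obs o_1=4)
t=2: δ = [1.831e-04, 6.866e-05, 1.221e-04, 2.747e-04, 1.373e-04]  ψ = [3, 0, 4, 0, 0]  (obs o_2=1)
t=3: δ = [2.575e-05, 8.583e-06, 4.292e-06, 5.722e-06, 8.583e-06]  ψ = [3, 3, 3, 0, 3]  (obs o_3=3)
t=4: δ = [1.609e-06, 8.047e-07, 4.023e-07, 8.047e-07, 8.047e-07]  ψ = [0, 0, 0, 0, 0]  (obs o_4=3)
backtrack: best end state = 0; path = [3, 0, 3, 0, 0]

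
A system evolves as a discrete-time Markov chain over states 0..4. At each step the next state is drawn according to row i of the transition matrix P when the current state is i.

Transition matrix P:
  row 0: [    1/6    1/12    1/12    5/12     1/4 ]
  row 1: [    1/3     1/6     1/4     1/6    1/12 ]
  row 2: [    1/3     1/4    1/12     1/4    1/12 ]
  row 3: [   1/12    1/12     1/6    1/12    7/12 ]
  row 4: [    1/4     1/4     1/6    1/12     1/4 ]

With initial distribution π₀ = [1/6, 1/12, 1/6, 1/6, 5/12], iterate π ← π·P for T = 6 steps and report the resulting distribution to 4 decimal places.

π = [0.2248, 0.1659, 0.1493, 0.1970, 0.2630]

t=0: π = [0.1667, 0.0833, 0.1667, 0.1667, 0.4167]
t=1: π = [0.2292, 0.1875, 0.1458, 0.1736, 0.2639]
t=2: π = [0.2297, 0.1672, 0.1510, 0.1997, 0.2523]
t=3: π = [0.2241, 0.1645, 0.1489, 0.1990, 0.2635]
t=4: π = [0.2243, 0.1658, 0.1493, 0.1966, 0.2641]
t=5: π = [0.2248, 0.1660, 0.1494, 0.1968, 0.2630]
t=6: π = [0.2248, 0.1659, 0.1493, 0.1970, 0.2630]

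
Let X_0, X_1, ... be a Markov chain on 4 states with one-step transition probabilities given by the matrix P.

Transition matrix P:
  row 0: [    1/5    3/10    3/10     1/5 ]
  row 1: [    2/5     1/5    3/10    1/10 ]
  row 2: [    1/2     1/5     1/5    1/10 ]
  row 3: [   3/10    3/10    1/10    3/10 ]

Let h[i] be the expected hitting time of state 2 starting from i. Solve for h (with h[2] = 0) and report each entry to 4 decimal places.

h = [3.8224, 3.7452, 0.0000, 4.6718]

First-step conditioning: h[2] = 0; for i ≠ 2, h[i] = 1 + Σ_k P[i][k]·h[k].
  h[0] = 1 + 1/5·h[0] + 3/10·h[1] + 1/5·h[3]
  h[1] = 1 + 2/5·h[0] + 1/5·h[1] + 1/10·h[3]
  h[3] = 1 + 3/10·h[0] + 3/10·h[1] + 3/10·h[3]
Solving the 3×3 linear system over states ≠ 2 gives exactly h = [990/259, 970/259, 0, 1210/259] (h[2] = 0 is the target).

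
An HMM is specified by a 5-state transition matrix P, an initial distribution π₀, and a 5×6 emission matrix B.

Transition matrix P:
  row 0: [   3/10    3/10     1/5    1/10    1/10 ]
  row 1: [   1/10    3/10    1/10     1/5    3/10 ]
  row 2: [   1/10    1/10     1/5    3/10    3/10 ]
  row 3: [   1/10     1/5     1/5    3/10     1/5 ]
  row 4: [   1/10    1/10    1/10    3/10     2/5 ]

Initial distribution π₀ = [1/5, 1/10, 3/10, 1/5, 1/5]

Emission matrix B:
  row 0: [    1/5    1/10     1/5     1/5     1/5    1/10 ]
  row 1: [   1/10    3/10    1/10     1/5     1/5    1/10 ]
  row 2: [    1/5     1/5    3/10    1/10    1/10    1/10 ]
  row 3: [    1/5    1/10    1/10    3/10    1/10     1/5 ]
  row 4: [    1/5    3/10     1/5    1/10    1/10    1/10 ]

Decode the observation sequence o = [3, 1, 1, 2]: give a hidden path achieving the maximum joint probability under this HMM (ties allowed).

t=0: δ = [4.000e-02, 2.000e-02, 3.000e-02, 6.000e-02, 2.000e-02]  (obs o_0=3)
t=1: δ = [1.200e-03, 3.600e-03, 2.400e-03, 1.800e-03, 3.600e-03]  ψ = [0, 0, 3, 3, 3]  (obs o_1=1)
t=2: δ = [3.600e-05, 3.240e-04, 9.600e-05, 1.080e-04, 4.320e-04]  ψ = [0, 1, 2, 4, 4]  (obs o_2=1)
t=3: δ = [8.640e-06, 9.720e-06, 1.296e-05, 1.296e-05, 3.456e-05]  ψ = [4, 1, 4, 4, 4]  (obs o_3=2)
backtrack: best end state = 4; path = [3, 4, 4, 4]

path = [3, 4, 4, 4]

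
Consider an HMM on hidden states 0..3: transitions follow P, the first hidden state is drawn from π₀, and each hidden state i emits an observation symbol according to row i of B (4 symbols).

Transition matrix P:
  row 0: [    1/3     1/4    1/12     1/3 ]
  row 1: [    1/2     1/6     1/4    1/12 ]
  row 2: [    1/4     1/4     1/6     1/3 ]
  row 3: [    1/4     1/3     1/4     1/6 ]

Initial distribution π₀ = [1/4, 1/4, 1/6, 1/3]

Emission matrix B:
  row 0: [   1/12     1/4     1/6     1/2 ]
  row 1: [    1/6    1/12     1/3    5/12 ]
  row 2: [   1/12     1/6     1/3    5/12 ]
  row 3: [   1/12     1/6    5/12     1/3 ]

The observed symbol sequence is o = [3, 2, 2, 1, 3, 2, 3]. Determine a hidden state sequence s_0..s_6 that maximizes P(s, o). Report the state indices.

path = [0, 3, 1, 0, 0, 1, 0]

t=0: δ = [1.250e-01, 1.042e-01, 6.944e-02, 1.111e-01]  (obs o_0=3)
t=1: δ = [8.681e-03, 1.235e-02, 9.259e-03, 1.736e-02]  ψ = [1, 3, 3, 0]  (obs o_1=2)
t=2: δ = [1.029e-03, 1.929e-03, 1.447e-03, 1.286e-03]  ψ = [1, 3, 3, 2]  (obs o_2=2)
t=3: δ = [2.411e-04, 3.572e-05, 8.038e-05, 8.038e-05]  ψ = [1, 3, 1, 2]  (obs o_3=1)
t=4: δ = [4.019e-05, 2.512e-05, 8.372e-06, 2.679e-05]  ψ = [0, 0, 0, 0]  (obs o_4=3)
t=5: δ = [2.233e-06, 3.349e-06, 2.233e-06, 5.582e-06]  ψ = [0, 0, 3, 0]  (obs o_5=2)
t=6: δ = [8.372e-07, 7.752e-07, 5.814e-07, 3.101e-07]  ψ = [1, 3, 3, 3]  (obs o_6=3)
backtrack: best end state = 0; path = [0, 3, 1, 0, 0, 1, 0]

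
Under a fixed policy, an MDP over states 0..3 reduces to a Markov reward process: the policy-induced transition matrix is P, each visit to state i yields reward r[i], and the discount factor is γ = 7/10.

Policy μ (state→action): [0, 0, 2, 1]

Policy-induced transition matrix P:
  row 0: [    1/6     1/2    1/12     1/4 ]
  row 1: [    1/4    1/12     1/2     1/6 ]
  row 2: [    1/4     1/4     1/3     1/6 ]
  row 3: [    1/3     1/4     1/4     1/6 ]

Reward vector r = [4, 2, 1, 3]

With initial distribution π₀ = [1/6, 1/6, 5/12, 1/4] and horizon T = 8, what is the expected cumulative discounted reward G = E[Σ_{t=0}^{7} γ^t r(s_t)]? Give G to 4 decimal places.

t=0: π = [0.1667, 0.1667, 0.4167, 0.2500], E[r] = 2.1667, γ^t·E[r] = 2.166667, running G = 2.166667
t=1: π = [0.2569, 0.2639, 0.2986, 0.1806], E[r] = 2.3958, γ^t·E[r] = 1.677083, running G = 3.843750
t=2: π = [0.2436, 0.2703, 0.2980, 0.1881], E[r] = 2.3773, γ^t·E[r] = 1.164884, running G = 5.008634
t=3: π = [0.2454, 0.2659, 0.3018, 0.1870], E[r] = 2.3759, γ^t·E[r] = 0.814939, running G = 5.823574
t=4: π = [0.2451, 0.2670, 0.3007, 0.1871], E[r] = 2.3767, γ^t·E[r] = 0.570636, running G = 6.394210
t=5: π = [0.2452, 0.2668, 0.3010, 0.1871], E[r] = 2.3765, γ^t·E[r] = 0.399412, running G = 6.793622
t=6: π = [0.2452, 0.2668, 0.3009, 0.1871], E[r] = 2.3765, γ^t·E[r] = 0.279593, running G = 7.073215
t=7: π = [0.2452, 0.2668, 0.3009, 0.1871], E[r] = 2.3765, γ^t·E[r] = 0.195715, running G = 7.268930

G = 7.2689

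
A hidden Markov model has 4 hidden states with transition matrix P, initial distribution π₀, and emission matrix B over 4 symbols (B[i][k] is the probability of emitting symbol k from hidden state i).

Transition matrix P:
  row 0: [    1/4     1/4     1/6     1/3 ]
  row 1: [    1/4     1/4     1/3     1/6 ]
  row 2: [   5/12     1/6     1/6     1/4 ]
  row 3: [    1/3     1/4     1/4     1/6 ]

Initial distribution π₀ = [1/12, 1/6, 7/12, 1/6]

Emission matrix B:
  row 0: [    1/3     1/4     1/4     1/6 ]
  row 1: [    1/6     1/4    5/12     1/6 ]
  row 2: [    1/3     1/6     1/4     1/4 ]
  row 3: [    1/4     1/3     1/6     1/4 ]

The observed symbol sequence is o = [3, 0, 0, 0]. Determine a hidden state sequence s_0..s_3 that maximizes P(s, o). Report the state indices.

t=0: δ = [1.389e-02, 2.778e-02, 1.458e-01, 4.167e-02]  (obs o_0=3)
t=1: δ = [2.025e-02, 4.051e-03, 8.102e-03, 9.115e-03]  ψ = [2, 2, 2, 2]  (obs o_1=0)
t=2: δ = [1.688e-03, 8.439e-04, 1.125e-03, 1.688e-03]  ψ = [0, 0, 0, 0]  (obs o_2=0)
t=3: δ = [1.875e-04, 7.033e-05, 1.407e-04, 1.407e-04]  ψ = [3, 0, 3, 0]  (obs o_3=0)
backtrack: best end state = 0; path = [2, 0, 3, 0]

path = [2, 0, 3, 0]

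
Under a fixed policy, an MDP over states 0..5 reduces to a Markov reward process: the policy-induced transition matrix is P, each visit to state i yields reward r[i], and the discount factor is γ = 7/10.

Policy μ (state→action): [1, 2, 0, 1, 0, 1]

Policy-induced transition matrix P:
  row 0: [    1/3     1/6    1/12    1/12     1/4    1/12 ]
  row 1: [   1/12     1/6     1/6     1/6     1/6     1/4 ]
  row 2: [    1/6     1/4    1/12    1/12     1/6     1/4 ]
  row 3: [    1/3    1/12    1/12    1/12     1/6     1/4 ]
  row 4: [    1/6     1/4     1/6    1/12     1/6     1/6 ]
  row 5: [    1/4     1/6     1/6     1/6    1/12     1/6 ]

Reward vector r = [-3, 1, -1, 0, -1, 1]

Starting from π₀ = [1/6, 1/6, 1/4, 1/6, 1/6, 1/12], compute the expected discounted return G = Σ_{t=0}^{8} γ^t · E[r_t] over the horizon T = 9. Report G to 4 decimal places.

t=0: π = [0.1667, 0.1667, 0.2500, 0.1667, 0.1667, 0.0833], E[r] = -0.6667, γ^t·E[r] = -0.666667, running G = -0.666667
t=1: π = [0.2153, 0.1875, 0.1181, 0.1042, 0.1736, 0.2014], E[r] = -0.5486, γ^t·E[r] = -0.384028, running G = -1.050694
t=2: π = [0.2211, 0.1823, 0.1302, 0.1157, 0.1678, 0.1829], E[r] = -0.5961, γ^t·E[r] = -0.292072, running G = -1.342766
t=3: π = [0.2228, 0.1819, 0.1277, 0.1138, 0.1698, 0.1839], E[r] = -0.6004, γ^t·E[r] = -0.205922, running G = -1.548689
t=4: π = [0.2229, 0.1820, 0.1280, 0.1138, 0.1699, 0.1834], E[r] = -0.6013, γ^t·E[r] = -0.144382, running G = -1.693071
t=5: π = [0.2229, 0.1820, 0.1279, 0.1138, 0.1700, 0.1834], E[r] = -0.6012, γ^t·E[r] = -0.101047, running G = -1.794118
t=6: π = [0.2229, 0.1820, 0.1279, 0.1138, 0.1700, 0.1834], E[r] = -0.6012, γ^t·E[r] = -0.070729, running G = -1.864847
t=7: π = [0.2229, 0.1820, 0.1279, 0.1138, 0.1700, 0.1834], E[r] = -0.6012, γ^t·E[r] = -0.049510, running G = -1.914357
t=8: π = [0.2229, 0.1820, 0.1279, 0.1138, 0.1700, 0.1834], E[r] = -0.6012, γ^t·E[r] = -0.034657, running G = -1.949014

G = -1.9490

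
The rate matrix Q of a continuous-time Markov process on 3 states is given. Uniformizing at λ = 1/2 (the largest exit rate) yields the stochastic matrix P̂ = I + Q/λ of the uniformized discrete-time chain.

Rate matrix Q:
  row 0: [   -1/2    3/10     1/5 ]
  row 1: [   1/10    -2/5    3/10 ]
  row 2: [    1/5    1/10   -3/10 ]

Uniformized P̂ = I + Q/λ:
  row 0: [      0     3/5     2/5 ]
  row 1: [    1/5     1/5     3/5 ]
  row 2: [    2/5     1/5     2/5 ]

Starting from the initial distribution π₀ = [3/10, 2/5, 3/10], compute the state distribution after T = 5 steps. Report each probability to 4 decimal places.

t=0: π = [0.3000, 0.4000, 0.3000]
t=1: π = [0.2000, 0.3200, 0.4800]
t=2: π = [0.2560, 0.2800, 0.4640]
t=3: π = [0.2416, 0.3024, 0.4560]
t=4: π = [0.2429, 0.2966, 0.4605]
t=5: π = [0.2435, 0.2972, 0.4593]

π = [0.2435, 0.2972, 0.4593]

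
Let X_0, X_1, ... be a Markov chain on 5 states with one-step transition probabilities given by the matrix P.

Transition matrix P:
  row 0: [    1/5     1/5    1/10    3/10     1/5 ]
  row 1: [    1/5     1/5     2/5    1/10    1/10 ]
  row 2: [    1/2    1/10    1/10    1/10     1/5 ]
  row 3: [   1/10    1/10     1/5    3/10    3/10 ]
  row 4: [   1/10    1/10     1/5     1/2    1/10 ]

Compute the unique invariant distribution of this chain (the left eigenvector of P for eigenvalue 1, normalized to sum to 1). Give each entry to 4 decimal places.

Balance equations π_j = Σ_i π_i·P[i][j]:
  π_0 = 1/5·π_0 + 1/5·π_1 + 1/2·π_2 + 1/10·π_3 + 1/10·π_4
  π_1 = 1/5·π_0 + 1/5·π_1 + 1/10·π_2 + 1/10·π_3 + 1/10·π_4
  π_2 = 1/10·π_0 + 2/5·π_1 + 1/10·π_2 + 1/5·π_3 + 1/5·π_4
  π_3 = 3/10·π_0 + 1/10·π_1 + 1/10·π_2 + 3/10·π_3 + 1/2·π_4
  normalize: π_0 + π_1 + π_2 + π_3 + π_4 = 1
Solving the linear system gives exactly π = [95/454, 61/454, 85/454, 187/681, 265/1362].

π = [0.2093, 0.1344, 0.1872, 0.2746, 0.1946]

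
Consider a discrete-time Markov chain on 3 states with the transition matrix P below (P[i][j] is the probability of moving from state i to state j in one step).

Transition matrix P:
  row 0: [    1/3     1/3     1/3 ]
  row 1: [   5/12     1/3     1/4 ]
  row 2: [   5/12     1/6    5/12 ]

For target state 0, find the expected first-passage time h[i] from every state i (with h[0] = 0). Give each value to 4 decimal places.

First-step conditioning: h[0] = 0; for i ≠ 0, h[i] = 1 + Σ_k P[i][k]·h[k].
  h[1] = 1 + 1/3·h[1] + 1/4·h[2]
  h[2] = 1 + 1/6·h[1] + 5/12·h[2]
Solving the 2×2 linear system over states ≠ 0 gives exactly h = [0, 12/5, 12/5] (h[0] = 0 is the target).

h = [0.0000, 2.4000, 2.4000]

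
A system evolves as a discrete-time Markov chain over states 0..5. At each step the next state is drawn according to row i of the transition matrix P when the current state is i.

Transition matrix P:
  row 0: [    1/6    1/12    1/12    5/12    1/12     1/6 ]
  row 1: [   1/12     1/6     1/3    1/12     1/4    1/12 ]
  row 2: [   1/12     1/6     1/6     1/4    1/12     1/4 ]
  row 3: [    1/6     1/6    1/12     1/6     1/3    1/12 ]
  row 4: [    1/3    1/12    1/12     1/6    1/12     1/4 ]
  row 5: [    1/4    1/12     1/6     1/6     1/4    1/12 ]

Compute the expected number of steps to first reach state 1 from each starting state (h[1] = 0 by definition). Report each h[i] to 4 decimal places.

h = [8.8319, 0.0000, 8.1410, 8.2664, 8.9817, 8.9323]

First-step conditioning: h[1] = 0; for i ≠ 1, h[i] = 1 + Σ_k P[i][k]·h[k].
  h[0] = 1 + 1/6·h[0] + 1/12·h[2] + 5/12·h[3] + 1/12·h[4] + 1/6·h[5]
  h[2] = 1 + 1/12·h[0] + 1/6·h[2] + 1/4·h[3] + 1/12·h[4] + 1/4·h[5]
  h[3] = 1 + 1/6·h[0] + 1/12·h[2] + 1/6·h[3] + 1/3·h[4] + 1/12·h[5]
  h[4] = 1 + 1/3·h[0] + 1/12·h[2] + 1/6·h[3] + 1/12·h[4] + 1/4·h[5]
  h[5] = 1 + 1/4·h[0] + 1/6·h[2] + 1/6·h[3] + 1/4·h[4] + 1/12·h[5]
Solving the 5×5 linear system over states ≠ 1 gives exactly h = [104508/11833, 0, 96332/11833, 97816/11833, 106280/11833, 105696/11833] (h[1] = 0 is the target).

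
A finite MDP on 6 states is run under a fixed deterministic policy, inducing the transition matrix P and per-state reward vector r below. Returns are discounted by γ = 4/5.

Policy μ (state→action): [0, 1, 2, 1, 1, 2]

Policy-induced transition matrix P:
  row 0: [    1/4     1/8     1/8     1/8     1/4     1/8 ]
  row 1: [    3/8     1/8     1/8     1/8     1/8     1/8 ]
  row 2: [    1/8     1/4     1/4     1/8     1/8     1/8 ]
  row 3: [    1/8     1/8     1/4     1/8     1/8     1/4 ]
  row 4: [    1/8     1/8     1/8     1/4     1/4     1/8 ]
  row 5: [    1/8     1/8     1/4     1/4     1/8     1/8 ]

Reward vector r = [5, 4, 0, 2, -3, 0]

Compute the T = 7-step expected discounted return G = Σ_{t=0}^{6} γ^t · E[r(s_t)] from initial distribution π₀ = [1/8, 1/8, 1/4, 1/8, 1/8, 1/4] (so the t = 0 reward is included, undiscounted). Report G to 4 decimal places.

G = 4.9837

t=0: π = [0.1250, 0.1250, 0.2500, 0.1250, 0.1250, 0.2500], E[r] = 1.0000, γ^t·E[r] = 1.000000, running G = 1.000000
t=1: π = [0.1719, 0.1563, 0.2031, 0.1719, 0.1563, 0.1406], E[r] = 1.3594, γ^t·E[r] = 1.087500, running G = 2.087500
t=2: π = [0.1855, 0.1504, 0.1895, 0.1621, 0.1660, 0.1465], E[r] = 1.3555, γ^t·E[r] = 0.867500, running G = 2.955000
t=3: π = [0.1858, 0.1487, 0.1873, 0.1641, 0.1689, 0.1453], E[r] = 1.3450, γ^t·E[r] = 0.688625, running G = 3.643625
t=4: π = [0.1854, 0.1484, 0.1871, 0.1643, 0.1693, 0.1455], E[r] = 1.3411, γ^t·E[r] = 0.549325, running G = 4.192950
t=5: π = [0.1853, 0.1484, 0.1871, 0.1644, 0.1693, 0.1455], E[r] = 1.3406, γ^t·E[r] = 0.439289, running G = 4.632239
t=6: π = [0.1853, 0.1484, 0.1871, 0.1644, 0.1693, 0.1455], E[r] = 1.3406, γ^t·E[r] = 0.351422, running G = 4.983661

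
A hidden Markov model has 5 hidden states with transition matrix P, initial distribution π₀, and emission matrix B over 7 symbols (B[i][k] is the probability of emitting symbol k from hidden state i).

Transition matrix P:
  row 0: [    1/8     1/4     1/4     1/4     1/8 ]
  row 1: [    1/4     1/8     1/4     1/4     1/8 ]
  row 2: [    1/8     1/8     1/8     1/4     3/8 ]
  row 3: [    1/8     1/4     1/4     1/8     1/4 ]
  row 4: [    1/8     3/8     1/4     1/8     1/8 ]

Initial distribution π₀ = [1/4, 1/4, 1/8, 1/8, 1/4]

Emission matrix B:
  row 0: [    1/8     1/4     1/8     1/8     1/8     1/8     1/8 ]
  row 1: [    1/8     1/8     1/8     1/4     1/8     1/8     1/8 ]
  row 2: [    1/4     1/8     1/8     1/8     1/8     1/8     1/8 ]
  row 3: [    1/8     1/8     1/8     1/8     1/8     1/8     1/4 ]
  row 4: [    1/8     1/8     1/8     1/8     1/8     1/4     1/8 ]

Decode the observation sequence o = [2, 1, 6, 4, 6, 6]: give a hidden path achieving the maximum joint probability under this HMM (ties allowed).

path = [1, 0, 3, 4, 1, 3]

t=0: δ = [3.125e-02, 3.125e-02, 1.562e-02, 1.562e-02, 3.125e-02]  (obs o_0=2)
t=1: δ = [1.953e-03, 1.465e-03, 9.766e-04, 9.766e-04, 7.324e-04]  ψ = [1, 4, 0, 0, 2]  (obs o_1=1)
t=2: δ = [4.578e-05, 6.104e-05, 6.104e-05, 1.221e-04, 4.578e-05]  ψ = [1, 0, 0, 0, 2]  (obs o_2=6)
t=3: δ = [1.907e-06, 3.815e-06, 3.815e-06, 1.907e-06, 3.815e-06]  ψ = [1, 3, 3, 1, 3]  (obs o_3=4)
t=4: δ = [1.192e-07, 1.788e-07, 1.192e-07, 2.384e-07, 1.788e-07]  ψ = [1, 4, 1, 1, 2]  (obs o_4=6)
t=5: δ = [5.588e-09, 8.382e-09, 7.451e-09, 1.118e-08, 7.451e-09]  ψ = [1, 4, 3, 1, 3]  (obs o_5=6)
backtrack: best end state = 3; path = [1, 0, 3, 4, 1, 3]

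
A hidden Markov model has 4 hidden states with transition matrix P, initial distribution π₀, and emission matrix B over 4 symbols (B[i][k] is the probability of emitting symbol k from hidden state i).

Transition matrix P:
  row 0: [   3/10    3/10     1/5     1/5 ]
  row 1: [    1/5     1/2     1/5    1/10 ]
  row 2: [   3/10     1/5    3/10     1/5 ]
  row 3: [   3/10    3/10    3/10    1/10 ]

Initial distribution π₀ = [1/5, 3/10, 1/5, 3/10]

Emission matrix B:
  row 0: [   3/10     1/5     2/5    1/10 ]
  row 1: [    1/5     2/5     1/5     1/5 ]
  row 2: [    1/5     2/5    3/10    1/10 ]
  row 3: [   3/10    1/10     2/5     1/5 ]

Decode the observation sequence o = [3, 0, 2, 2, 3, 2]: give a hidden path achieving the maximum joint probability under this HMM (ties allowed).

t=0: δ = [2.000e-02, 6.000e-02, 2.000e-02, 6.000e-02]  (obs o_0=3)
t=1: δ = [5.400e-03, 6.000e-03, 3.600e-03, 1.800e-03]  ψ = [3, 1, 3, 1]  (obs o_1=0)
t=2: δ = [6.480e-04, 6.000e-04, 3.600e-04, 4.320e-04]  ψ = [0, 1, 1, 0]  (obs o_2=2)
t=3: δ = [7.776e-05, 6.000e-05, 3.888e-05, 5.184e-05]  ψ = [0, 1, 0, 0]  (obs o_3=2)
t=4: δ = [2.333e-06, 6.000e-06, 1.555e-06, 3.110e-06]  ψ = [0, 1, 0, 0]  (obs o_4=3)
t=5: δ = [4.800e-07, 6.000e-07, 3.600e-07, 2.400e-07]  ψ = [1, 1, 1, 1]  (obs o_5=2)
backtrack: best end state = 1; path = [1, 1, 1, 1, 1, 1]

path = [1, 1, 1, 1, 1, 1]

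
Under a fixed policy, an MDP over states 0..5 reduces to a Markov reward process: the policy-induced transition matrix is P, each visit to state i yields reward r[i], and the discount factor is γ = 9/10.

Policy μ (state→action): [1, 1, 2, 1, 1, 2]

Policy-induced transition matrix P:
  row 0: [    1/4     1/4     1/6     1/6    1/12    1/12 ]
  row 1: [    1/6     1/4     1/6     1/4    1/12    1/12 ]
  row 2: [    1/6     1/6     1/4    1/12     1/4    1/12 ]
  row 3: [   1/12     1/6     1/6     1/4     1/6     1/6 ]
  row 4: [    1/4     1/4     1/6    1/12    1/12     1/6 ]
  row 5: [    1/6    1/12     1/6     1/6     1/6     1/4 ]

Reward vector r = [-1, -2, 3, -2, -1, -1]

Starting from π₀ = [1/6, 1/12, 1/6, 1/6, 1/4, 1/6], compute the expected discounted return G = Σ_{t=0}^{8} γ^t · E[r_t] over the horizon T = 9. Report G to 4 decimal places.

t=0: π = [0.1667, 0.0833, 0.1667, 0.1667, 0.2500, 0.1667], E[r] = -0.5833, γ^t·E[r] = -0.583333, running G = -0.583333
t=1: π = [0.1875, 0.1944, 0.1806, 0.1528, 0.1389, 0.1458], E[r] = -0.6250, γ^t·E[r] = -0.562500, running G = -1.145833
t=2: π = [0.1811, 0.1979, 0.1817, 0.1690, 0.1383, 0.1319], E[r] = -0.6400, γ^t·E[r] = -0.518438, running G = -1.664271
t=3: π = [0.1792, 0.1988, 0.1818, 0.1706, 0.1387, 0.1309], E[r] = -0.6421, γ^t·E[r] = -0.468105, running G = -2.132376
t=4: π = [0.1789, 0.1988, 0.1818, 0.1707, 0.1388, 0.1309], E[r] = -0.6423, γ^t·E[r] = -0.421400, running G = -2.553777
t=5: π = [0.1789, 0.1988, 0.1818, 0.1707, 0.1388, 0.1309], E[r] = -0.6423, γ^t·E[r] = -0.379257, running G = -2.933033
t=6: π = [0.1789, 0.1988, 0.1818, 0.1707, 0.1388, 0.1310], E[r] = -0.6423, γ^t·E[r] = -0.341328, running G = -3.274361
t=7: π = [0.1789, 0.1988, 0.1818, 0.1707, 0.1388, 0.1310], E[r] = -0.6423, γ^t·E[r] = -0.307194, running G = -3.581556
t=8: π = [0.1789, 0.1988, 0.1818, 0.1707, 0.1388, 0.1310], E[r] = -0.6423, γ^t·E[r] = -0.276475, running G = -3.858030

G = -3.8580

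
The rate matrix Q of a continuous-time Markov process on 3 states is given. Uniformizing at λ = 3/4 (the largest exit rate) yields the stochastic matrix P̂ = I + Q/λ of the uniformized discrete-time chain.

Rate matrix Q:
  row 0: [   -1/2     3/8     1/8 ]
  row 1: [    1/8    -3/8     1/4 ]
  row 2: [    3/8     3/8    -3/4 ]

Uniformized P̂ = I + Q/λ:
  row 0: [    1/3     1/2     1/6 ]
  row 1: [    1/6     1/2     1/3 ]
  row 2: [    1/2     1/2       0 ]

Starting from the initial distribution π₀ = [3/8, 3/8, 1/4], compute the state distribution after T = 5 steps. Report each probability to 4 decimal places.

π = [0.2857, 0.5000, 0.2143]

t=0: π = [0.3750, 0.3750, 0.2500]
t=1: π = [0.3125, 0.5000, 0.1875]
t=2: π = [0.2813, 0.5000, 0.2188]
t=3: π = [0.2865, 0.5000, 0.2135]
t=4: π = [0.2856, 0.5000, 0.2144]
t=5: π = [0.2857, 0.5000, 0.2143]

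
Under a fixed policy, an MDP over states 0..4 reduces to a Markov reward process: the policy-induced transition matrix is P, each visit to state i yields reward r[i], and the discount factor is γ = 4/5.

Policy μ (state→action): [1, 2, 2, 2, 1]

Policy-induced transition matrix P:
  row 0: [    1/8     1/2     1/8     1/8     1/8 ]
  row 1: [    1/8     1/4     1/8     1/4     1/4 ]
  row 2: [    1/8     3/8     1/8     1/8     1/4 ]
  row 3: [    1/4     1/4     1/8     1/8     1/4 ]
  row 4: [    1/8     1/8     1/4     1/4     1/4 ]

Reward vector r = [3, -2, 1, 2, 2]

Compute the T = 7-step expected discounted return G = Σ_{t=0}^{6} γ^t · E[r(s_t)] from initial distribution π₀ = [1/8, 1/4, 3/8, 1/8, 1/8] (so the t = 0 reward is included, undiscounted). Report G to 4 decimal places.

G = 3.2636

t=0: π = [0.1250, 0.2500, 0.3750, 0.1250, 0.1250], E[r] = 0.7500, γ^t·E[r] = 0.750000, running G = 0.750000
t=1: π = [0.1406, 0.3125, 0.1406, 0.1719, 0.2344], E[r] = 0.7500, γ^t·E[r] = 0.600000, running G = 1.350000
t=2: π = [0.1465, 0.2734, 0.1543, 0.1934, 0.2324], E[r] = 0.8984, γ^t·E[r] = 0.575000, running G = 1.925000
t=3: π = [0.1492, 0.2769, 0.1541, 0.1882, 0.2317], E[r] = 0.8877, γ^t·E[r] = 0.454500, running G = 2.379500
t=4: π = [0.1485, 0.2776, 0.1540, 0.1886, 0.2314], E[r] = 0.8842, γ^t·E[r] = 0.362175, running G = 2.741675
t=5: π = [0.1486, 0.2775, 0.1539, 0.1886, 0.2314], E[r] = 0.8848, γ^t·E[r] = 0.289938, running G = 3.031613
t=6: π = [0.1486, 0.2775, 0.1539, 0.1886, 0.2314], E[r] = 0.8848, γ^t·E[r] = 0.231954, running G = 3.263567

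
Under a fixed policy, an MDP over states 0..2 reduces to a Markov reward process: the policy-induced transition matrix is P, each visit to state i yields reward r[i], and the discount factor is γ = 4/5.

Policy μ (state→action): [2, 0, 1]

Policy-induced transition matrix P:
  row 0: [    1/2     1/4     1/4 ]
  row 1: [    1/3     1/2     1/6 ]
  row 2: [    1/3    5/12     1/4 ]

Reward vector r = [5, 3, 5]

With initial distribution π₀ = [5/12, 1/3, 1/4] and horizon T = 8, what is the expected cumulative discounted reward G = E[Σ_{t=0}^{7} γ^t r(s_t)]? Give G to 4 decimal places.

G = 17.7375

t=0: π = [0.4167, 0.3333, 0.2500], E[r] = 4.3333, γ^t·E[r] = 4.333333, running G = 4.333333
t=1: π = [0.4028, 0.3750, 0.2222], E[r] = 4.2500, γ^t·E[r] = 3.400000, running G = 7.733333
t=2: π = [0.4005, 0.3808, 0.2188], E[r] = 4.2384, γ^t·E[r] = 2.712593, running G = 10.445926
t=3: π = [0.4001, 0.3817, 0.2183], E[r] = 4.2367, γ^t·E[r] = 2.169185, running G = 12.615111
t=4: π = [0.4000, 0.3818, 0.2182], E[r] = 4.2364, γ^t·E[r] = 1.735236, running G = 14.350347
t=5: π = [0.4000, 0.3818, 0.2182], E[r] = 4.2364, γ^t·E[r] = 1.388174, running G = 15.738522
t=6: π = [0.4000, 0.3818, 0.2182], E[r] = 4.2364, γ^t·E[r] = 1.110538, running G = 16.849059
t=7: π = [0.4000, 0.3818, 0.2182], E[r] = 4.2364, γ^t·E[r] = 0.888430, running G = 17.737489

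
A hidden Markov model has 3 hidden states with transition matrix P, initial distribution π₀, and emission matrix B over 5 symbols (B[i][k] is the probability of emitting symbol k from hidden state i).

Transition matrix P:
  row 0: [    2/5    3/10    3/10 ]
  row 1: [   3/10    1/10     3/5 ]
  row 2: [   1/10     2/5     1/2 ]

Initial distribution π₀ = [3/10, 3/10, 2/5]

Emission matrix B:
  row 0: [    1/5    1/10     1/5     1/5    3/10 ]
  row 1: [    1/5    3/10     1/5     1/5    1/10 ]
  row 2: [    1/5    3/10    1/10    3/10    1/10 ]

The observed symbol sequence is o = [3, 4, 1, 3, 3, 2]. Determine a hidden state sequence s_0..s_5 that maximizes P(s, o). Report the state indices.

t=0: δ = [6.000e-02, 6.000e-02, 1.200e-01]  (obs o_0=3)
t=1: δ = [7.200e-03, 4.800e-03, 6.000e-03]  ψ = [0, 2, 2]  (obs o_1=4)
t=2: δ = [2.880e-04, 7.200e-04, 9.000e-04]  ψ = [0, 2, 2]  (obs o_2=1)
t=3: δ = [4.320e-05, 7.200e-05, 1.350e-04]  ψ = [1, 2, 2]  (obs o_3=3)
t=4: δ = [4.320e-06, 1.080e-05, 2.025e-05]  ψ = [1, 2, 2]  (obs o_4=3)
t=5: δ = [6.480e-07, 1.620e-06, 1.013e-06]  ψ = [1, 2, 2]  (obs o_5=2)
backtrack: best end state = 1; path = [2, 2, 2, 2, 2, 1]

path = [2, 2, 2, 2, 2, 1]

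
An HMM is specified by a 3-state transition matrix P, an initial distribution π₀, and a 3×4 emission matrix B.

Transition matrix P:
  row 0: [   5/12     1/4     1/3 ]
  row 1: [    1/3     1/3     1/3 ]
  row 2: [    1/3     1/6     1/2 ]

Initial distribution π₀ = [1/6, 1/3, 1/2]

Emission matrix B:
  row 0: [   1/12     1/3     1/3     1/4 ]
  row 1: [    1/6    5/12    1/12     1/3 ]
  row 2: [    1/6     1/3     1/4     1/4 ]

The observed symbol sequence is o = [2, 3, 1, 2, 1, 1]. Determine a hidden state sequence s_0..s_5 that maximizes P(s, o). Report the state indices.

path = [2, 2, 2, 2, 2, 2]

t=0: δ = [5.556e-02, 2.778e-02, 1.250e-01]  (obs o_0=2)
t=1: δ = [1.042e-02, 6.944e-03, 1.562e-02]  ψ = [2, 2, 2]  (obs o_1=3)
t=2: δ = [1.736e-03, 1.085e-03, 2.604e-03]  ψ = [2, 0, 2]  (obs o_2=1)
t=3: δ = [2.894e-04, 3.617e-05, 3.255e-04]  ψ = [2, 0, 2]  (obs o_3=2)
t=4: δ = [4.019e-05, 3.014e-05, 5.425e-05]  ψ = [0, 0, 2]  (obs o_4=1)
t=5: δ = [6.028e-06, 4.186e-06, 9.042e-06]  ψ = [2, 0, 2]  (obs o_5=1)
backtrack: best end state = 2; path = [2, 2, 2, 2, 2, 2]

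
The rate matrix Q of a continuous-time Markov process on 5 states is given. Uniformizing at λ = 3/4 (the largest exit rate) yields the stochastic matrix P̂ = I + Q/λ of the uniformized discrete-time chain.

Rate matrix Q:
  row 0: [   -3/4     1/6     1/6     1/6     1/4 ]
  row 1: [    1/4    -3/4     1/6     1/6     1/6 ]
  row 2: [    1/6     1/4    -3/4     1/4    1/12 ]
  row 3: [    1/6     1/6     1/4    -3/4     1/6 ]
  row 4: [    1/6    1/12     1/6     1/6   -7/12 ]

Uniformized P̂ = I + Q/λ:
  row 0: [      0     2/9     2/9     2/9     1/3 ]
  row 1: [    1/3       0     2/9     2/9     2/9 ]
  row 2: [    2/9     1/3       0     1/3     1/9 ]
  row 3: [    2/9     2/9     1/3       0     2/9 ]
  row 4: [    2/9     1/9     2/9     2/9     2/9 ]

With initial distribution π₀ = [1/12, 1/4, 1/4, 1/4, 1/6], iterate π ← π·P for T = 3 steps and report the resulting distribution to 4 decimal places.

t=0: π = [0.0833, 0.2500, 0.2500, 0.2500, 0.1667]
t=1: π = [0.2315, 0.1759, 0.1944, 0.1944, 0.2037]
t=2: π = [0.1903, 0.1821, 0.2006, 0.2006, 0.2263]
t=3: π = [0.2002, 0.1789, 0.1999, 0.1999, 0.2211]

π = [0.2002, 0.1789, 0.1999, 0.1999, 0.2211]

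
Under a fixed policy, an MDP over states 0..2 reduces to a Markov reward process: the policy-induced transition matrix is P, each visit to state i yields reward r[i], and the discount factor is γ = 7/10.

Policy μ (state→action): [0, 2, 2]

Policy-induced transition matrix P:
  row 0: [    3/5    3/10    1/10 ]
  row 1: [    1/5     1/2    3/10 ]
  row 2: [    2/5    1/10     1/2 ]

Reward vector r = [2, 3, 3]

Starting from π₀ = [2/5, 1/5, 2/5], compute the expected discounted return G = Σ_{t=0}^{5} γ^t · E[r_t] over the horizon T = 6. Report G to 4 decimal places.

t=0: π = [0.4000, 0.2000, 0.4000], E[r] = 2.6000, γ^t·E[r] = 2.600000, running G = 2.600000
t=1: π = [0.4400, 0.2600, 0.3000], E[r] = 2.5600, γ^t·E[r] = 1.792000, running G = 4.392000
t=2: π = [0.4360, 0.2920, 0.2720], E[r] = 2.5640, γ^t·E[r] = 1.256360, running G = 5.648360
t=3: π = [0.4288, 0.3040, 0.2672], E[r] = 2.5712, γ^t·E[r] = 0.881922, running G = 6.530282
t=4: π = [0.4250, 0.3074, 0.2677], E[r] = 2.5750, γ^t·E[r] = 0.618267, running G = 7.148549
t=5: π = [0.4235, 0.3079, 0.2685], E[r] = 2.5765, γ^t·E[r] = 0.433029, running G = 7.581578

G = 7.5816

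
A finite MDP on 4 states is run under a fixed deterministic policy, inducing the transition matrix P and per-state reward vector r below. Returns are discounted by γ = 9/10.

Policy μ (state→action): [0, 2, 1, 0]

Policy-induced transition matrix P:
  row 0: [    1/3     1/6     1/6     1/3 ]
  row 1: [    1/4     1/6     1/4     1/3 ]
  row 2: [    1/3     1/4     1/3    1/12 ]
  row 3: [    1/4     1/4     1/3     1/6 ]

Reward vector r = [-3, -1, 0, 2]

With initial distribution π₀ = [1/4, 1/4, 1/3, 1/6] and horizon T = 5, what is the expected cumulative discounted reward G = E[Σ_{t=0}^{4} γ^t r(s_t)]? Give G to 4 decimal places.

G = -2.6697

t=0: π = [0.2500, 0.2500, 0.3333, 0.1667], E[r] = -0.6667, γ^t·E[r] = -0.666667, running G = -0.666667
t=1: π = [0.2986, 0.2083, 0.2708, 0.2222], E[r] = -0.6597, γ^t·E[r] = -0.593750, running G = -1.260417
t=2: π = [0.2975, 0.2078, 0.2662, 0.2286], E[r] = -0.6429, γ^t·E[r] = -0.520781, running G = -1.781198
t=3: π = [0.2970, 0.2079, 0.2664, 0.2287], E[r] = -0.6414, γ^t·E[r] = -0.467613, running G = -2.248811
t=4: π = [0.2970, 0.2079, 0.2665, 0.2286], E[r] = -0.6416, γ^t·E[r] = -0.420931, running G = -2.669742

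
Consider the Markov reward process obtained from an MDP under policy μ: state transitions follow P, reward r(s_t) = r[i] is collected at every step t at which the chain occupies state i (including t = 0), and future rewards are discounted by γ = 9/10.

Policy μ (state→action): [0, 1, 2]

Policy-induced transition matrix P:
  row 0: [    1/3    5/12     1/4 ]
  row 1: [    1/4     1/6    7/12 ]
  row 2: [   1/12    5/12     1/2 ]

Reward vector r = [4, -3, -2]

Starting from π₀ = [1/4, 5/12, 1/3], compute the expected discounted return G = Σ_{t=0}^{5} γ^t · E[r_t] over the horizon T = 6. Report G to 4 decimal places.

G = -5.2141

t=0: π = [0.2500, 0.4167, 0.3333], E[r] = -0.9167, γ^t·E[r] = -0.916667, running G = -0.916667
t=1: π = [0.2153, 0.3125, 0.4722], E[r] = -1.0208, γ^t·E[r] = -0.918750, running G = -1.835417
t=2: π = [0.1892, 0.3385, 0.4722], E[r] = -1.2031, γ^t·E[r] = -0.974531, running G = -2.809948
t=3: π = [0.1871, 0.3320, 0.4809], E[r] = -1.2096, γ^t·E[r] = -0.881824, running G = -3.691772
t=4: π = [0.1854, 0.3337, 0.4809], E[r] = -1.2210, γ^t·E[r] = -0.801117, running G = -4.492889
t=5: π = [0.1853, 0.3333, 0.4814], E[r] = -1.2214, γ^t·E[r] = -0.721245, running G = -5.214135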